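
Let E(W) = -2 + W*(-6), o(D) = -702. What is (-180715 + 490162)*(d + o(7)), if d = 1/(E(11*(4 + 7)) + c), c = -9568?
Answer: -248513206719/1144 ≈ -2.1723e+8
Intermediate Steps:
E(W) = -2 - 6*W
d = -1/10296 (d = 1/((-2 - 66*(4 + 7)) - 9568) = 1/((-2 - 66*11) - 9568) = 1/((-2 - 6*121) - 9568) = 1/((-2 - 726) - 9568) = 1/(-728 - 9568) = 1/(-10296) = -1/10296 ≈ -9.7125e-5)
(-180715 + 490162)*(d + o(7)) = (-180715 + 490162)*(-1/10296 - 702) = 309447*(-7227793/10296) = -248513206719/1144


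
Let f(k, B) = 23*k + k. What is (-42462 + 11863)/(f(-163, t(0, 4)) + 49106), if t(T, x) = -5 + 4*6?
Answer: -30599/45194 ≈ -0.67706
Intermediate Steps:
t(T, x) = 19 (t(T, x) = -5 + 24 = 19)
f(k, B) = 24*k
(-42462 + 11863)/(f(-163, t(0, 4)) + 49106) = (-42462 + 11863)/(24*(-163) + 49106) = -30599/(-3912 + 49106) = -30599/45194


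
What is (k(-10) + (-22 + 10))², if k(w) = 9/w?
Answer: 16641/100 ≈ 166.41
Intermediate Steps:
(k(-10) + (-22 + 10))² = (9/(-10) + (-22 + 10))² = (9*(-⅒) - 12)² = (-9/10 - 12)² = (-129/10)² = 16641/100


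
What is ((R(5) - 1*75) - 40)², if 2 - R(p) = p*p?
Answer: 19044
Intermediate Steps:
R(p) = 2 - p² (R(p) = 2 - p*p = 2 - p²)
((R(5) - 1*75) - 40)² = (((2 - 1*5²) - 1*75) - 40)² = (((2 - 1*25) - 75) - 40)² = (((2 - 25) - 75) - 40)² = ((-23 - 75) - 40)² = (-98 - 40)² = (-138)² = 19044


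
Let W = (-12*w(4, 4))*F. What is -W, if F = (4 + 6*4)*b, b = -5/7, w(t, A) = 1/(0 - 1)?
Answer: 240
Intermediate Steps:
w(t, A) = -1 (w(t, A) = 1/(-1) = -1)
b = -5/7 (b = -5*⅐ = -5/7 ≈ -0.71429)
F = -20 (F = (4 + 6*4)*(-5/7) = (4 + 24)*(-5/7) = 28*(-5/7) = -20)
W = -240 (W = -12*(-1)*(-20) = 12*(-20) = -240)
-W = -1*(-240) = 240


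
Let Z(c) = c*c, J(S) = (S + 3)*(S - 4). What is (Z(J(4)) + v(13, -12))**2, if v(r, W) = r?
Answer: 169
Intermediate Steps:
J(S) = (-4 + S)*(3 + S) (J(S) = (3 + S)*(-4 + S) = (-4 + S)*(3 + S))
Z(c) = c**2
(Z(J(4)) + v(13, -12))**2 = ((-12 + 4**2 - 1*4)**2 + 13)**2 = ((-12 + 16 - 4)**2 + 13)**2 = (0**2 + 13)**2 = (0 + 13)**2 = 13**2 = 169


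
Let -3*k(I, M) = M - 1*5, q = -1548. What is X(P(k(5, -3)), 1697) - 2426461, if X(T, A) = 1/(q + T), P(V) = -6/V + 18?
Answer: -14871779473/6129 ≈ -2.4265e+6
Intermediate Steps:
k(I, M) = 5/3 - M/3 (k(I, M) = -(M - 1*5)/3 = -(M - 5)/3 = -(-5 + M)/3 = 5/3 - M/3)
P(V) = 18 - 6/V
X(T, A) = 1/(-1548 + T)
X(P(k(5, -3)), 1697) - 2426461 = 1/(-1548 + (18 - 6/(5/3 - ⅓*(-3)))) - 2426461 = 1/(-1548 + (18 - 6/(5/3 + 1))) - 2426461 = 1/(-1548 + (18 - 6/8/3)) - 2426461 = 1/(-1548 + (18 - 6*3/8)) - 2426461 = 1/(-1548 + (18 - 9/4)) - 2426461 = 1/(-1548 + 63/4) - 2426461 = 1/(-6129/4) - 2426461 = -4/6129 - 2426461 = -14871779473/6129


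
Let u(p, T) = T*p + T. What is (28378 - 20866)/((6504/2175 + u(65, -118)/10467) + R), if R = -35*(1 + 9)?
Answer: -9500895900/439825849 ≈ -21.602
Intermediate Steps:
u(p, T) = T + T*p
R = -350 (R = -35*10 = -350)
(28378 - 20866)/((6504/2175 + u(65, -118)/10467) + R) = (28378 - 20866)/((6504/2175 - 118*(1 + 65)/10467) - 350) = 7512/((6504*(1/2175) - 118*66*(1/10467)) - 350) = 7512/((2168/725 - 7788*1/10467) - 350) = 7512/((2168/725 - 2596/3489) - 350) = 7512/(5682052/2529525 - 350) = 7512/(-879651698/2529525) = 7512*(-2529525/879651698) = -9500895900/439825849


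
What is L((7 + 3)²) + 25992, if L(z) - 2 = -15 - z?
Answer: 25879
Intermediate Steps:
L(z) = -13 - z (L(z) = 2 + (-15 - z) = -13 - z)
L((7 + 3)²) + 25992 = (-13 - (7 + 3)²) + 25992 = (-13 - 1*10²) + 25992 = (-13 - 1*100) + 25992 = (-13 - 100) + 25992 = -113 + 25992 = 25879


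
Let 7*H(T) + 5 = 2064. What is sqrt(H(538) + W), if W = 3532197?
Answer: sqrt(173092066)/7 ≈ 1879.5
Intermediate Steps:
H(T) = 2059/7 (H(T) = -5/7 + (1/7)*2064 = -5/7 + 2064/7 = 2059/7)
sqrt(H(538) + W) = sqrt(2059/7 + 3532197) = sqrt(24727438/7) = sqrt(173092066)/7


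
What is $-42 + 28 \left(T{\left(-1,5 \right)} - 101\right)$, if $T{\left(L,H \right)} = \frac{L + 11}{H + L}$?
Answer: $-2800$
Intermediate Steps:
$T{\left(L,H \right)} = \frac{11 + L}{H + L}$
$-42 + 28 \left(T{\left(-1,5 \right)} - 101\right) = -42 + 28 \left(\frac{11 - 1}{5 - 1} - 101\right) = -42 + 28 \left(\frac{1}{4} \cdot 10 - 101\right) = -42 + 28 \left(\frac{5}{2} - 101\right) = -42 + 28 \left(- \frac{197}{2}\right) = -42 - 2758 = -2800$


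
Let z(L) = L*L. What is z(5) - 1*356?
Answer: -331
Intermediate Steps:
z(L) = L²
z(5) - 1*356 = 5² - 1*356 = 25 - 356 = -331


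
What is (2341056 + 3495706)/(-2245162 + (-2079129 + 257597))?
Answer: -2918381/2033347 ≈ -1.4353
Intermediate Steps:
(2341056 + 3495706)/(-2245162 + (-2079129 + 257597)) = 5836762/(-2245162 - 1821532) = 5836762/(-4066694) = 5836762*(-1/4066694) = -2918381/2033347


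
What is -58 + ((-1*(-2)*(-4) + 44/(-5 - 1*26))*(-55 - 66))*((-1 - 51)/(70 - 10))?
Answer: -486286/465 ≈ -1045.8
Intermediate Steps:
-58 + ((-1*(-2)*(-4) + 44/(-5 - 1*26))*(-55 - 66))*((-1 - 51)/(70 - 10)) = -58 + ((2*(-4) + 44/(-5 - 26))*(-121))*(-52/60) = -58 + ((-8 + 44/(-31))*(-121))*(-52*1/60) = -58 + ((-8 + 44*(-1/31))*(-121))*(-13/15) = -58 + ((-8 - 44/31)*(-121))*(-13/15) = -58 - 292/31*(-121)*(-13/15) = -58 + (35332/31)*(-13/15) = -58 - 459316/465 = -486286/465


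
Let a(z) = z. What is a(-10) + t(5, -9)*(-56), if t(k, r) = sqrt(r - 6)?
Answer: -10 - 56*I*sqrt(15) ≈ -10.0 - 216.89*I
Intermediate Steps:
t(k, r) = sqrt(-6 + r)
a(-10) + t(5, -9)*(-56) = -10 + sqrt(-6 - 9)*(-56) = -10 + sqrt(-15)*(-56) = -10 + (I*sqrt(15))*(-56) = -10 - 56*I*sqrt(15)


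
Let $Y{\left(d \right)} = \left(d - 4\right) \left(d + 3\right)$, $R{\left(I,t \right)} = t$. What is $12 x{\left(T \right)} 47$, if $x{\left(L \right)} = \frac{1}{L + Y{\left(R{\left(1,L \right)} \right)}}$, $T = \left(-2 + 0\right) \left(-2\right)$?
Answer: $141$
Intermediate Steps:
$Y{\left(d \right)} = \left(-4 + d\right) \left(3 + d\right)$
$T = 4$ ($T = \left(-2\right) \left(-2\right) = 4$)
$x{\left(L \right)} = \frac{1}{-12 + L^{2}}$ ($x{\left(L \right)} = \frac{1}{L - \left(12 + L - L^{2}\right)} = \frac{1}{-12 + L^{2}}$)
$12 x{\left(T \right)} 47 = \frac{12}{-12 + 4^{2}} \cdot 47 = \frac{12}{-12 + 16} \cdot 47 = \frac{12}{4} \cdot 47 = 12 \cdot \frac{1}{4} \cdot 47 = 3 \cdot 47 = 141$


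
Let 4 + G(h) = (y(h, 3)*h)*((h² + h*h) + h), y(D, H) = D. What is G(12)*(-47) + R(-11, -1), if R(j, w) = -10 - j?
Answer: -2030211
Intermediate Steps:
G(h) = -4 + h²*(h + 2*h²) (G(h) = -4 + (h*h)*((h² + h*h) + h) = -4 + h²*((h² + h²) + h) = -4 + h²*(2*h² + h) = -4 + h²*(h + 2*h²))
G(12)*(-47) + R(-11, -1) = (-4 + 12³ + 2*12⁴)*(-47) + (-10 - 1*(-11)) = (-4 + 1728 + 2*20736)*(-47) + (-10 + 11) = (-4 + 1728 + 41472)*(-47) + 1 = 43196*(-47) + 1 = -2030212 + 1 = -2030211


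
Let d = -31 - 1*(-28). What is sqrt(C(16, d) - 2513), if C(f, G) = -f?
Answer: 3*I*sqrt(281) ≈ 50.289*I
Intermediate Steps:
d = -3 (d = -31 + 28 = -3)
sqrt(C(16, d) - 2513) = sqrt(-1*16 - 2513) = sqrt(-16 - 2513) = sqrt(-2529) = 3*I*sqrt(281)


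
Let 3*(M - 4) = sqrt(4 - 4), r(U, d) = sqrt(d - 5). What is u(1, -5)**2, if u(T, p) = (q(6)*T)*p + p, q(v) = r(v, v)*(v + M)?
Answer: 3025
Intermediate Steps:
r(U, d) = sqrt(-5 + d)
M = 4 (M = 4 + sqrt(4 - 4)/3 = 4 + sqrt(0)/3 = 4 + (1/3)*0 = 4 + 0 = 4)
q(v) = sqrt(-5 + v)*(4 + v) (q(v) = sqrt(-5 + v)*(v + 4) = sqrt(-5 + v)*(4 + v))
u(T, p) = p + 10*T*p (u(T, p) = ((sqrt(-5 + 6)*(4 + 6))*T)*p + p = ((sqrt(1)*10)*T)*p + p = ((1*10)*T)*p + p = (10*T)*p + p = 10*T*p + p = p + 10*T*p)
u(1, -5)**2 = (-5*(1 + 10*1))**2 = (-5*(1 + 10))**2 = (-5*11)**2 = (-55)**2 = 3025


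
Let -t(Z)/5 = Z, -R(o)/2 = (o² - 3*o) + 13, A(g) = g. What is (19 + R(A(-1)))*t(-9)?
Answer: -675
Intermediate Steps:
R(o) = -26 - 2*o² + 6*o (R(o) = -2*((o² - 3*o) + 13) = -2*(13 + o² - 3*o) = -26 - 2*o² + 6*o)
t(Z) = -5*Z
(19 + R(A(-1)))*t(-9) = (19 + (-26 - 2*(-1)² + 6*(-1)))*(-5*(-9)) = (19 + (-26 - 2*1 - 6))*45 = (19 + (-26 - 2 - 6))*45 = (19 - 34)*45 = -15*45 = -675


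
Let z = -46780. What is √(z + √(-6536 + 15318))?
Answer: √(-46780 + √8782) ≈ 216.07*I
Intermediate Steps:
√(z + √(-6536 + 15318)) = √(-46780 + √(-6536 + 15318)) = √(-46780 + √8782)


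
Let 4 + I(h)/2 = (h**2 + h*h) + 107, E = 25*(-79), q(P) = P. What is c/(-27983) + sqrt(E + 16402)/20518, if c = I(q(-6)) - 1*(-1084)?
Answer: -1434/27983 + 3*sqrt(1603)/20518 ≈ -0.045391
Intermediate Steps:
E = -1975
I(h) = 206 + 4*h**2 (I(h) = -8 + 2*((h**2 + h*h) + 107) = -8 + 2*((h**2 + h**2) + 107) = -8 + 2*(2*h**2 + 107) = -8 + 2*(107 + 2*h**2) = -8 + (214 + 4*h**2) = 206 + 4*h**2)
c = 1434 (c = (206 + 4*(-6)**2) - 1*(-1084) = (206 + 4*36) + 1084 = (206 + 144) + 1084 = 350 + 1084 = 1434)
c/(-27983) + sqrt(E + 16402)/20518 = 1434/(-27983) + sqrt(-1975 + 16402)/20518 = 1434*(-1/27983) + sqrt(14427)*(1/20518) = -1434/27983 + (3*sqrt(1603))*(1/20518) = -1434/27983 + 3*sqrt(1603)/20518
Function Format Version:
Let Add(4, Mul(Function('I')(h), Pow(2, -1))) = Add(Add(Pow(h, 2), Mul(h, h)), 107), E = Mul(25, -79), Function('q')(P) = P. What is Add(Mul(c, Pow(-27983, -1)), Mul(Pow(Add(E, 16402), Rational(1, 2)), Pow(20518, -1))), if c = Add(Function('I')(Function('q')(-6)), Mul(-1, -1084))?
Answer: Add(Rational(-1434, 27983), Mul(Rational(3, 20518), Pow(1603, Rational(1, 2)))) ≈ -0.045391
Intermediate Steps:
E = -1975
Function('I')(h) = Add(206, Mul(4, Pow(h, 2))) (Function('I')(h) = Add(-8, Mul(2, Add(Add(Pow(h, 2), Mul(h, h)), 107))) = Add(-8, Mul(2, Add(Add(Pow(h, 2), Pow(h, 2)), 107))) = Add(-8, Mul(2, Add(Mul(2, Pow(h, 2)), 107))) = Add(-8, Mul(2, Add(107, Mul(2, Pow(h, 2))))) = Add(-8, Add(214, Mul(4, Pow(h, 2)))) = Add(206, Mul(4, Pow(h, 2))))
c = 1434 (c = Add(Add(206, Mul(4, Pow(-6, 2))), Mul(-1, -1084)) = Add(Add(206, Mul(4, 36)), 1084) = Add(Add(206, 144), 1084) = Add(350, 1084) = 1434)
Add(Mul(c, Pow(-27983, -1)), Mul(Pow(Add(E, 16402), Rational(1, 2)), Pow(20518, -1))) = Add(Mul(1434, Pow(-27983, -1)), Mul(Pow(Add(-1975, 16402), Rational(1, 2)), Pow(20518, -1))) = Add(Mul(1434, Rational(-1, 27983)), Mul(Pow(14427, Rational(1, 2)), Rational(1, 20518))) = Add(Rational(-1434, 27983), Mul(Mul(3, Pow(1603, Rational(1, 2))), Rational(1, 20518))) = Add(Rational(-1434, 27983), Mul(Rational(3, 20518), Pow(1603, Rational(1, 2))))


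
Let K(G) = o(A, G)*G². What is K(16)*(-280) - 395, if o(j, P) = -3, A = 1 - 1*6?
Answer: 214645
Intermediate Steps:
A = -5 (A = 1 - 6 = -5)
K(G) = -3*G²
K(16)*(-280) - 395 = -3*16²*(-280) - 395 = -3*256*(-280) - 395 = -768*(-280) - 395 = 215040 - 395 = 214645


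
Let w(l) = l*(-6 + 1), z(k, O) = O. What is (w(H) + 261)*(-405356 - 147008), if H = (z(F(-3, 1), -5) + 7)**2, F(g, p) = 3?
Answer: -133119724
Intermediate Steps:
H = 4 (H = (-5 + 7)**2 = 2**2 = 4)
w(l) = -5*l (w(l) = l*(-5) = -5*l)
(w(H) + 261)*(-405356 - 147008) = (-5*4 + 261)*(-405356 - 147008) = (-20 + 261)*(-552364) = 241*(-552364) = -133119724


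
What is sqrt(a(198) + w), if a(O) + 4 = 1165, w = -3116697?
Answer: 4*I*sqrt(194721) ≈ 1765.1*I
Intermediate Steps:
a(O) = 1161 (a(O) = -4 + 1165 = 1161)
sqrt(a(198) + w) = sqrt(1161 - 3116697) = sqrt(-3115536) = 4*I*sqrt(194721)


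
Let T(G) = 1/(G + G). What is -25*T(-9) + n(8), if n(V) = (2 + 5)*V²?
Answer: 8089/18 ≈ 449.39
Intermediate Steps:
T(G) = 1/(2*G)
n(V) = 7*V²
-25*T(-9) + n(8) = -25/(2*(-9)) + 7*8² = -25*(-1)/(2*9) + 7*64 = -25*(-1/18) + 448 = 25/18 + 448 = 8089/18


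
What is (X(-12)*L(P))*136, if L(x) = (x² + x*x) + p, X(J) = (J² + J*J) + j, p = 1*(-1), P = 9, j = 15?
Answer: 6634488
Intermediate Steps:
p = -1
X(J) = 15 + 2*J² (X(J) = (J² + J*J) + 15 = (J² + J²) + 15 = 2*J² + 15 = 15 + 2*J²)
L(x) = -1 + 2*x² (L(x) = (x² + x*x) - 1 = (x² + x²) - 1 = 2*x² - 1 = -1 + 2*x²)
(X(-12)*L(P))*136 = ((15 + 2*(-12)²)*(-1 + 2*9²))*136 = ((15 + 2*144)*(-1 + 2*81))*136 = ((15 + 288)*(-1 + 162))*136 = (303*161)*136 = 48783*136 = 6634488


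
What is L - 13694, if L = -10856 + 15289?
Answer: -9261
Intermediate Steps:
L = 4433
L - 13694 = 4433 - 13694 = -9261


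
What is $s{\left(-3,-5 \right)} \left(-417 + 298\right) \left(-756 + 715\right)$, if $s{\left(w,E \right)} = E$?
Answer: $-24395$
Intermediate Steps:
$s{\left(-3,-5 \right)} \left(-417 + 298\right) \left(-756 + 715\right) = - 5 \left(-417 + 298\right) \left(-756 + 715\right) = - 5 \left(\left(-119\right) \left(-41\right)\right) = \left(-5\right) 4879 = -24395$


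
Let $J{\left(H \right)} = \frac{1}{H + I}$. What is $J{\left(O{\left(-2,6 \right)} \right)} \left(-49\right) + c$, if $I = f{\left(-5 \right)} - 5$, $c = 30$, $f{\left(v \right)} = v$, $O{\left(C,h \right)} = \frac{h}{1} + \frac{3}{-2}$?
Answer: $\frac{428}{11} \approx 38.909$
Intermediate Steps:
$O{\left(C,h \right)} = - \frac{3}{2} + h$ ($O{\left(C,h \right)} = h 1 + 3 \left(- \frac{1}{2}\right) = h - \frac{3}{2} = - \frac{3}{2} + h$)
$I = -10$ ($I = -5 - 5 = -10$)
$J{\left(H \right)} = \frac{1}{-10 + H}$ ($J{\left(H \right)} = \frac{1}{H - 10} = \frac{1}{-10 + H}$)
$J{\left(O{\left(-2,6 \right)} \right)} \left(-49\right) + c = \frac{1}{-10 + \left(- \frac{3}{2} + 6\right)} \left(-49\right) + 30 = \frac{1}{-10 + \frac{9}{2}} \left(-49\right) + 30 = \frac{1}{- \frac{11}{2}} \left(-49\right) + 30 = \left(- \frac{2}{11}\right) \left(-49\right) + 30 = \frac{98}{11} + 30 = \frac{428}{11}$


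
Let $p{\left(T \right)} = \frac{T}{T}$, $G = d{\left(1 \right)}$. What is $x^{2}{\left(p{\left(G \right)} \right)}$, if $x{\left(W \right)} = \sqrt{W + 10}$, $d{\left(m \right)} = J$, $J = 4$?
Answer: $11$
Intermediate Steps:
$d{\left(m \right)} = 4$
$G = 4$
$p{\left(T \right)} = 1$
$x{\left(W \right)} = \sqrt{10 + W}$
$x^{2}{\left(p{\left(G \right)} \right)} = \left(\sqrt{10 + 1}\right)^{2} = \left(\sqrt{11}\right)^{2} = 11$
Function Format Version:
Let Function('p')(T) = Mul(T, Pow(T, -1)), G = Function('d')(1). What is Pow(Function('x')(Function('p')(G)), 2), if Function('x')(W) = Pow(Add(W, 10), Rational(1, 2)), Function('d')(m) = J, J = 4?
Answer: 11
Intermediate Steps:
Function('d')(m) = 4
G = 4
Function('p')(T) = 1
Function('x')(W) = Pow(Add(10, W), Rational(1, 2))
Pow(Function('x')(Function('p')(G)), 2) = Pow(Pow(Add(10, 1), Rational(1, 2)), 2) = Pow(Pow(11, Rational(1, 2)), 2) = 11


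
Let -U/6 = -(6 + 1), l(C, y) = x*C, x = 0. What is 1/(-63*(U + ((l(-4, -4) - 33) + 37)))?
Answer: -1/2898 ≈ -0.00034507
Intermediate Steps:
l(C, y) = 0 (l(C, y) = 0*C = 0)
U = 42 (U = -(-6)*(6 + 1) = -(-6)*7 = -6*(-7) = 42)
1/(-63*(U + ((l(-4, -4) - 33) + 37))) = 1/(-63*(42 + ((0 - 33) + 37))) = 1/(-63*(42 + (-33 + 37))) = 1/(-63*(42 + 4)) = 1/(-63*46) = 1/(-2898) = -1/2898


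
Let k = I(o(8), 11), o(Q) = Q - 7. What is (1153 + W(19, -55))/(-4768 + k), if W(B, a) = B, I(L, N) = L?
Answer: -1172/4767 ≈ -0.24586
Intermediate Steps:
o(Q) = -7 + Q
k = 1 (k = -7 + 8 = 1)
(1153 + W(19, -55))/(-4768 + k) = (1153 + 19)/(-4768 + 1) = 1172/(-4767) = 1172*(-1/4767) = -1172/4767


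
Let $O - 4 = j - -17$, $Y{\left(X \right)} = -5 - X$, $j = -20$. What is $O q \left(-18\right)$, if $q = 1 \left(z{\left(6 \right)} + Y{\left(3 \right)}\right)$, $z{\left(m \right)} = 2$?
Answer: $108$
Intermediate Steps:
$O = 1$ ($O = 4 - 3 = 1$)
$q = -6$ ($q = 1 \left(2 - 8\right) = 1 \left(-6\right) = -6$)
$O q \left(-18\right) = 1 \left(-6\right) \left(-18\right) = \left(-6\right) \left(-18\right) = 108$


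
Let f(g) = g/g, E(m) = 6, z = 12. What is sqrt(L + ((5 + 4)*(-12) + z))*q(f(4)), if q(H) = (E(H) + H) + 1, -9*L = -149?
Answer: 8*I*sqrt(715)/3 ≈ 71.305*I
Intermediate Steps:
L = 149/9 (L = -1/9*(-149) = 149/9 ≈ 16.556)
f(g) = 1
q(H) = 7 + H (q(H) = (6 + H) + 1 = 7 + H)
sqrt(L + ((5 + 4)*(-12) + z))*q(f(4)) = sqrt(149/9 + ((5 + 4)*(-12) + 12))*(7 + 1) = sqrt(149/9 + (9*(-12) + 12))*8 = sqrt(149/9 + (-108 + 12))*8 = sqrt(149/9 - 96)*8 = sqrt(-715/9)*8 = (I*sqrt(715)/3)*8 = 8*I*sqrt(715)/3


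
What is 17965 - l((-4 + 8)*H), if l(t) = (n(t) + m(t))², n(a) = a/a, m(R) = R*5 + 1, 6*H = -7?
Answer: 157589/9 ≈ 17510.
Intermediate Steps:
H = -7/6 (H = (⅙)*(-7) = -7/6 ≈ -1.1667)
m(R) = 1 + 5*R (m(R) = 5*R + 1 = 1 + 5*R)
n(a) = 1
l(t) = (2 + 5*t)² (l(t) = (1 + (1 + 5*t))² = (2 + 5*t)²)
17965 - l((-4 + 8)*H) = 17965 - (2 + 5*((-4 + 8)*(-7/6)))² = 17965 - (2 + 5*(4*(-7/6)))² = 17965 - (2 + 5*(-14/3))² = 17965 - (2 - 70/3)² = 17965 - (-64/3)² = 17965 - 1*4096/9 = 17965 - 4096/9 = 157589/9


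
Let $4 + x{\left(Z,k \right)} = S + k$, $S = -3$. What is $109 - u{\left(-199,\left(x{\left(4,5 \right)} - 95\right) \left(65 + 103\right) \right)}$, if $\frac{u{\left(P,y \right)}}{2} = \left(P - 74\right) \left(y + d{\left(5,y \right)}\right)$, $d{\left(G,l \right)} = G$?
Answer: $-8894777$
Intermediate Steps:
$x{\left(Z,k \right)} = -7 + k$ ($x{\left(Z,k \right)} = -4 + \left(-3 + k\right) = -7 + k$)
$u{\left(P,y \right)} = 2 \left(-74 + P\right) \left(5 + y\right)$ ($u{\left(P,y \right)} = 2 \left(P - 74\right) \left(y + 5\right) = 2 \left(-74 + P\right) \left(5 + y\right)$)
$109 - u{\left(-199,\left(x{\left(4,5 \right)} - 95\right) \left(65 + 103\right) \right)} = 109 - \left(-740 - 148 \left(\left(-7 + 5\right) - 95\right) \left(65 + 103\right) + 10 \left(-199\right) + 2 \left(-199\right) \left(\left(-7 + 5\right) - 95\right) \left(65 + 103\right)\right) = 109 - \left(-740 - 148 \left(-2 - 95\right) 168 - 1990 + 2 \left(-199\right) \left(-2 - 95\right) 168\right) = 109 - \left(-740 - 148 \left(\left(-97\right) 168\right) - 1990 + 2 \left(-199\right) \left(\left(-97\right) 168\right)\right) = 109 - \left(-740 - -2411808 - 1990 + 2 \left(-199\right) \left(-16296\right)\right) = 109 - \left(-740 + 2411808 - 1990 + 6485808\right) = 109 - 8894886 = -8894777$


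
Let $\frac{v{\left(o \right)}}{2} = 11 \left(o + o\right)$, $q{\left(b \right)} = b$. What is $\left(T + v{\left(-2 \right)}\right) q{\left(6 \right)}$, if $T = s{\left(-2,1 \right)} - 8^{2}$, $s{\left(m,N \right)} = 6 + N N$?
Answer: $-870$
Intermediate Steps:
$s{\left(m,N \right)} = 6 + N^{2}$
$v{\left(o \right)} = 44 o$ ($v{\left(o \right)} = 2 \cdot 11 \left(o + o\right) = 2 \cdot 11 \cdot 2 o = 2 \cdot 22 o = 44 o$)
$T = -57$ ($T = \left(6 + 1^{2}\right) - 8^{2} = \left(6 + 1\right) - 64 = 7 - 64 = -57$)
$\left(T + v{\left(-2 \right)}\right) q{\left(6 \right)} = \left(-57 + 44 \left(-2\right)\right) 6 = \left(-57 - 88\right) 6 = \left(-145\right) 6 = -870$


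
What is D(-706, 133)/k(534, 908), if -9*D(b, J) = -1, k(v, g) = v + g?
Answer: 1/12978 ≈ 7.7053e-5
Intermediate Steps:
k(v, g) = g + v
D(b, J) = ⅑ (D(b, J) = -⅑*(-1) = ⅑)
D(-706, 133)/k(534, 908) = 1/(9*(908 + 534)) = (⅑)/1442 = (⅑)*(1/1442) = 1/12978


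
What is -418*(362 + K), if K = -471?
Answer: 45562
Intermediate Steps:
-418*(362 + K) = -418*(362 - 471) = -418*(-109) = 45562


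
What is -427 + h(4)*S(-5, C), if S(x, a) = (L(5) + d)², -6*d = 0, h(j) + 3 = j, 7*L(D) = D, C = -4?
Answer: -20898/49 ≈ -426.49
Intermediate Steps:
L(D) = D/7
h(j) = -3 + j
d = 0 (d = -⅙*0 = 0)
S(x, a) = 25/49 (S(x, a) = ((⅐)*5 + 0)² = (5/7 + 0)² = (5/7)² = 25/49)
-427 + h(4)*S(-5, C) = -427 + (-3 + 4)*(25/49) = -427 + 1*(25/49) = -427 + 25/49 = -20898/49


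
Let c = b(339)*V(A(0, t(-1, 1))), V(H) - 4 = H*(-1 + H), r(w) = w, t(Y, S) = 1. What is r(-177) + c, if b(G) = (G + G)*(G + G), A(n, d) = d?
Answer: 1838559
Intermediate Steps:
b(G) = 4*G**2 (b(G) = (2*G)*(2*G) = 4*G**2)
V(H) = 4 + H*(-1 + H)
c = 1838736 (c = (4*339**2)*(4 + 1**2 - 1*1) = (4*114921)*(4 + 1 - 1) = 459684*4 = 1838736)
r(-177) + c = -177 + 1838736 = 1838559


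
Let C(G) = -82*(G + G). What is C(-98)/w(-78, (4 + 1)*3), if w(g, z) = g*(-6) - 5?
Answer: 16072/463 ≈ 34.713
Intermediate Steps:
C(G) = -164*G
w(g, z) = -5 - 6*g (w(g, z) = -6*g - 5 = -5 - 6*g)
C(-98)/w(-78, (4 + 1)*3) = (-164*(-98))/(-5 - 6*(-78)) = 16072/(-5 + 468) = 16072/463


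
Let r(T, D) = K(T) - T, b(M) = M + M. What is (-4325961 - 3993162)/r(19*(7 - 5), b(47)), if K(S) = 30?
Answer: 8319123/8 ≈ 1.0399e+6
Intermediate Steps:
b(M) = 2*M
r(T, D) = 30 - T
(-4325961 - 3993162)/r(19*(7 - 5), b(47)) = (-4325961 - 3993162)/(30 - 19*(7 - 5)) = -8319123/(30 - 19*2) = -8319123/(30 - 1*38) = -8319123/(30 - 38) = -8319123/(-8) = -8319123*(-⅛) = 8319123/8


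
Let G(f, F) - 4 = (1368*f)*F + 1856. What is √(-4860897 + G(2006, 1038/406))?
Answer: 3*√9876162947/203 ≈ 1468.7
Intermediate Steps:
G(f, F) = 1860 + 1368*F*f (G(f, F) = 4 + ((1368*f)*F + 1856) = 4 + (1368*F*f + 1856) = 4 + (1856 + 1368*F*f) = 1860 + 1368*F*f)
√(-4860897 + G(2006, 1038/406)) = √(-4860897 + (1860 + 1368*(1038/406)*2006)) = √(-4860897 + (1860 + 1368*(1038*(1/406))*2006)) = √(-4860897 + (1860 + 1368*(519/203)*2006)) = √(-4860897 + (1860 + 1424243952/203)) = √(-4860897 + 1424621532/203) = √(437859441/203) = 3*√9876162947/203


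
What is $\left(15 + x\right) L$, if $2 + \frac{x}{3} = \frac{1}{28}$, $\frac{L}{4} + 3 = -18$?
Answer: $-765$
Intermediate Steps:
$L = -84$ ($L = -12 + 4 \left(-18\right) = -12 - 72 = -84$)
$x = - \frac{165}{28}$ ($x = -6 + \frac{3}{28} = - \frac{165}{28} \approx -5.8929$)
$\left(15 + x\right) L = \left(15 - \frac{165}{28}\right) \left(-84\right) = \frac{255}{28} \left(-84\right) = -765$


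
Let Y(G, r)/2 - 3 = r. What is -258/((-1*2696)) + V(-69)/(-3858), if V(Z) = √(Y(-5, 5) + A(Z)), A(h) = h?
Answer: 129/1348 - I*√53/3858 ≈ 0.095697 - 0.001887*I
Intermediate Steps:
Y(G, r) = 6 + 2*r
V(Z) = √(16 + Z) (V(Z) = √((6 + 2*5) + Z) = √((6 + 10) + Z) = √(16 + Z))
-258/((-1*2696)) + V(-69)/(-3858) = -258/((-1*2696)) + √(16 - 69)/(-3858) = -258/(-2696) + √(-53)*(-1/3858) = -258*(-1/2696) + (I*√53)*(-1/3858) = 129/1348 - I*√53/3858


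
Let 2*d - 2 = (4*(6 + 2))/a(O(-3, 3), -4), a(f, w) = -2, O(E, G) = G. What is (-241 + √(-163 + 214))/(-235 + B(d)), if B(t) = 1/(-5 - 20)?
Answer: 6025/5876 - 25*√51/5876 ≈ 0.99497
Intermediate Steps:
d = -7 (d = 1 + ((4*(6 + 2))/(-2))/2 = 1 + ((4*8)*(-½))/2 = 1 + (32*(-½))/2 = 1 + (½)*(-16) = 1 - 8 = -7)
B(t) = -1/25 (B(t) = 1/(-25) = -1/25)
(-241 + √(-163 + 214))/(-235 + B(d)) = (-241 + √(-163 + 214))/(-235 - 1/25) = (-241 + √51)/(-5876/25) = (-241 + √51)*(-25/5876) = 6025/5876 - 25*√51/5876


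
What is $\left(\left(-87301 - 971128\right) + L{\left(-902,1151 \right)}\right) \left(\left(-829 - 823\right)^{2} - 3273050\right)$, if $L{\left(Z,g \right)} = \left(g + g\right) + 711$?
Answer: $574089311536$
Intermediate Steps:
$L{\left(Z,g \right)} = 711 + 2 g$ ($L{\left(Z,g \right)} = 2 g + 711 = 711 + 2 g$)
$\left(\left(-87301 - 971128\right) + L{\left(-902,1151 \right)}\right) \left(\left(-829 - 823\right)^{2} - 3273050\right) = \left(\left(-87301 - 971128\right) + \left(711 + 2 \cdot 1151\right)\right) \left(\left(-829 - 823\right)^{2} - 3273050\right) = \left(-1058429 + \left(711 + 2302\right)\right) \left(\left(-1652\right)^{2} - 3273050\right) = \left(-1058429 + 3013\right) \left(2729104 - 3273050\right) = \left(-1055416\right) \left(-543946\right) = 574089311536$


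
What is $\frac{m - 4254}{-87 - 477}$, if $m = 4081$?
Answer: $\frac{173}{564} \approx 0.30674$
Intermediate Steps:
$\frac{m - 4254}{-87 - 477} = \frac{4081 - 4254}{-87 - 477} = - \frac{173}{-564} = \left(-173\right) \left(- \frac{1}{564}\right) = \frac{173}{564}$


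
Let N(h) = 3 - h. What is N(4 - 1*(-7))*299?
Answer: -2392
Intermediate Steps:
N(4 - 1*(-7))*299 = (3 - (4 - 1*(-7)))*299 = (3 - (4 + 7))*299 = (3 - 1*11)*299 = (3 - 11)*299 = -8*299 = -2392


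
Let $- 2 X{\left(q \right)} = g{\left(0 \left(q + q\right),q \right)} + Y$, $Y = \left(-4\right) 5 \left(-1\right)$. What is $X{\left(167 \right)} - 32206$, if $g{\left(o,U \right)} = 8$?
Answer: $-32220$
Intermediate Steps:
$Y = 20$ ($Y = \left(-20\right) \left(-1\right) = 20$)
$X{\left(q \right)} = -14$ ($X{\left(q \right)} = - \frac{8 + 20}{2} = \left(- \frac{1}{2}\right) 28 = -14$)
$X{\left(167 \right)} - 32206 = -14 - 32206 = -32220$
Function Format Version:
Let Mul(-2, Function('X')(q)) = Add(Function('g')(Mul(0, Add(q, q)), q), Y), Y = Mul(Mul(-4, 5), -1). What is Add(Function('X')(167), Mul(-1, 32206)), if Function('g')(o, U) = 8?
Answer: -32220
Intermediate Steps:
Y = 20 (Y = Mul(-20, -1) = 20)
Function('X')(q) = -14 (Function('X')(q) = Mul(Rational(-1, 2), Add(8, 20)) = Mul(Rational(-1, 2), 28) = -14)
Add(Function('X')(167), Mul(-1, 32206)) = Add(-14, Mul(-1, 32206)) = Add(-14, -32206) = -32220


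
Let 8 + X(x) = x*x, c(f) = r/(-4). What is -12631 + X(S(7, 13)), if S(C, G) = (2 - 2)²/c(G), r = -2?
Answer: -12639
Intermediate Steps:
c(f) = ½ (c(f) = -2/(-4) = -2*(-¼) = ½)
S(C, G) = 0 (S(C, G) = (2 - 2)²/(½) = 0²*2 = 0*2 = 0)
X(x) = -8 + x² (X(x) = -8 + x*x = -8 + x²)
-12631 + X(S(7, 13)) = -12631 + (-8 + 0²) = -12631 + (-8 + 0) = -12631 - 8 = -12639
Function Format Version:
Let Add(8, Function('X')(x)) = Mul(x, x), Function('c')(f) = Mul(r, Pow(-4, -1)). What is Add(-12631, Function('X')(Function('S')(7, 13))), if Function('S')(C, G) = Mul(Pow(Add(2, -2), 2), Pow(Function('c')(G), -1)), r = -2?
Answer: -12639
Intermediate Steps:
Function('c')(f) = Rational(1, 2) (Function('c')(f) = Mul(-2, Pow(-4, -1)) = Mul(-2, Rational(-1, 4)) = Rational(1, 2))
Function('S')(C, G) = 0 (Function('S')(C, G) = Mul(Pow(Add(2, -2), 2), Pow(Rational(1, 2), -1)) = Mul(Pow(0, 2), 2) = Mul(0, 2) = 0)
Function('X')(x) = Add(-8, Pow(x, 2)) (Function('X')(x) = Add(-8, Mul(x, x)) = Add(-8, Pow(x, 2)))
Add(-12631, Function('X')(Function('S')(7, 13))) = Add(-12631, Add(-8, Pow(0, 2))) = Add(-12631, Add(-8, 0)) = Add(-12631, -8) = -12639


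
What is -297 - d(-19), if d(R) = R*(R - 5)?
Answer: -753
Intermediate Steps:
d(R) = R*(-5 + R)
-297 - d(-19) = -297 - (-19)*(-5 - 19) = -297 - (-19)*(-24) = -297 - 1*456 = -297 - 456 = -753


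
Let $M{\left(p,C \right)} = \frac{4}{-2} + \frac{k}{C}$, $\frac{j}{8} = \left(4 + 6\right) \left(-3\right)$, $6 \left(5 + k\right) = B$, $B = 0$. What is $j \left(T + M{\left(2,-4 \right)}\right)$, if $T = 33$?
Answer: $-7740$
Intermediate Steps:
$k = -5$ ($k = -5 + \frac{1}{6} \cdot 0 = -5 + 0 = -5$)
$j = -240$ ($j = 8 \left(4 + 6\right) \left(-3\right) = 8 \cdot 10 \left(-3\right) = 8 \left(-30\right) = -240$)
$M{\left(p,C \right)} = -2 - \frac{5}{C}$ ($M{\left(p,C \right)} = \frac{4}{-2} - \frac{5}{C} = 4 \left(- \frac{1}{2}\right) - \frac{5}{C} = -2 - \frac{5}{C}$)
$j \left(T + M{\left(2,-4 \right)}\right) = - 240 \left(33 - \left(2 + \frac{5}{-4}\right)\right) = - 240 \left(33 - \frac{3}{4}\right) = \left(-240\right) \frac{129}{4} = -7740$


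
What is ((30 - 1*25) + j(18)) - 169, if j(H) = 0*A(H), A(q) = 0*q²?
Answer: -164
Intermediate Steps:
A(q) = 0
j(H) = 0 (j(H) = 0*0 = 0)
((30 - 1*25) + j(18)) - 169 = ((30 - 1*25) + 0) - 169 = ((30 - 25) + 0) - 169 = (5 + 0) - 169 = 5 - 169 = -164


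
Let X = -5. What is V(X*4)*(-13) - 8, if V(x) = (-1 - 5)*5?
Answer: 382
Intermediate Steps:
V(x) = -30 (V(x) = -6*5 = -30)
V(X*4)*(-13) - 8 = -30*(-13) - 8 = 390 - 8 = 382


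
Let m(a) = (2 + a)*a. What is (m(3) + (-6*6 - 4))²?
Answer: 625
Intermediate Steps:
m(a) = a*(2 + a)
(m(3) + (-6*6 - 4))² = (3*(2 + 3) + (-6*6 - 4))² = (3*5 + (-36 - 4))² = (15 - 40)² = (-25)² = 625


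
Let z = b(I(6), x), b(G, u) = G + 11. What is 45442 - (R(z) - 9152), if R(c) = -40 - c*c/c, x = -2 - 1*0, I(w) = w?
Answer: 54651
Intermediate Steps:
x = -2 (x = -2 + 0 = -2)
b(G, u) = 11 + G
z = 17 (z = 11 + 6 = 17)
R(c) = -40 - c (R(c) = -40 - c²/c = -40 - c)
45442 - (R(z) - 9152) = 45442 - ((-40 - 1*17) - 9152) = 45442 - ((-40 - 17) - 9152) = 45442 - (-57 - 9152) = 45442 - 1*(-9209) = 45442 + 9209 = 54651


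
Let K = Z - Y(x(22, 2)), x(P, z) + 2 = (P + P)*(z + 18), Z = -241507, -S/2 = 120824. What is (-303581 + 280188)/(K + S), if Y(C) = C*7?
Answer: 23393/489301 ≈ 0.047809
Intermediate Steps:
S = -241648 (S = -2*120824 = -241648)
x(P, z) = -2 + 2*P*(18 + z) (x(P, z) = -2 + (P + P)*(z + 18) = -2 + (2*P)*(18 + z) = -2 + 2*P*(18 + z))
Y(C) = 7*C
K = -247653 (K = -241507 - 7*(-2 + 36*22 + 2*22*2) = -241507 - 7*(-2 + 792 + 88) = -241507 - 7*878 = -241507 - 1*6146 = -241507 - 6146 = -247653)
(-303581 + 280188)/(K + S) = (-303581 + 280188)/(-247653 - 241648) = -23393/(-489301) = -23393*(-1/489301) = 23393/489301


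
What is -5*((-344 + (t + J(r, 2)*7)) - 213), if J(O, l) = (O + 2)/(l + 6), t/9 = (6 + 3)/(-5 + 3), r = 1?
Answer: 23795/8 ≈ 2974.4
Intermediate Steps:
t = -81/2 (t = 9*((6 + 3)/(-5 + 3)) = 9*(9/(-2)) = 9*(9*(-1/2)) = 9*(-9/2) = -81/2 ≈ -40.500)
J(O, l) = (2 + O)/(6 + l)
-5*((-344 + (t + J(r, 2)*7)) - 213) = -5*((-344 + (-81/2 + ((2 + 1)/(6 + 2))*7)) - 213) = -5*((-344 + (-81/2 + (3/8)*7)) - 213) = -5*((-344 + (-81/2 + 21/8)) - 213) = -5*((-344 - 303/8) - 213) = -5*(-3055/8 - 213) = -5*(-4759/8) = 23795/8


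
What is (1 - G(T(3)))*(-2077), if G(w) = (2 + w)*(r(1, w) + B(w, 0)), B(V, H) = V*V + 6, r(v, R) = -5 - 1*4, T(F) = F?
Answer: 60233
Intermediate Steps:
r(v, R) = -9 (r(v, R) = -5 - 4 = -9)
B(V, H) = 6 + V² (B(V, H) = V² + 6 = 6 + V²)
G(w) = (-3 + w²)*(2 + w) (G(w) = (2 + w)*(-9 + (6 + w²)) = (2 + w)*(-3 + w²) = (-3 + w²)*(2 + w))
(1 - G(T(3)))*(-2077) = (1 - (-6 + 3³ - 3*3 + 2*3²))*(-2077) = (1 - (-6 + 27 - 9 + 2*9))*(-2077) = (1 - (-6 + 27 - 9 + 18))*(-2077) = (1 - 1*30)*(-2077) = (1 - 30)*(-2077) = -29*(-2077) = 60233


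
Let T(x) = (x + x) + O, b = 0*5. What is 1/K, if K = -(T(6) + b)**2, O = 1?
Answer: -1/169 ≈ -0.0059172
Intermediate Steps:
b = 0
T(x) = 1 + 2*x (T(x) = (x + x) + 1 = 2*x + 1 = 1 + 2*x)
K = -169 (K = -((1 + 2*6) + 0)**2 = -((1 + 12) + 0)**2 = -(13 + 0)**2 = -1*13**2 = -1*169 = -169)
1/K = 1/(-169) = -1/169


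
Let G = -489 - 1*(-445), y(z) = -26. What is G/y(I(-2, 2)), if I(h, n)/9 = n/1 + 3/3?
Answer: 22/13 ≈ 1.6923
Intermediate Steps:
I(h, n) = 9 + 9*n (I(h, n) = 9*(n/1 + 3/3) = 9*(n*1 + 3*(1/3)) = 9*(n + 1) = 9*(1 + n) = 9 + 9*n)
G = -44 (G = -489 + 445 = -44)
G/y(I(-2, 2)) = -44/(-26) = -44*(-1/26) = 22/13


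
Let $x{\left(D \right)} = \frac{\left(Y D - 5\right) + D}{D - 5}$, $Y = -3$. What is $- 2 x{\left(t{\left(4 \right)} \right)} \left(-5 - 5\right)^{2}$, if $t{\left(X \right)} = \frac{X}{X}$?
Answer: $-350$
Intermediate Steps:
$t{\left(X \right)} = 1$
$x{\left(D \right)} = \frac{-5 - 2 D}{-5 + D}$ ($x{\left(D \right)} = \frac{\left(- 3 D - 5\right) + D}{D - 5} = \frac{\left(-5 - 3 D\right) + D}{-5 + D} = \frac{-5 - 2 D}{-5 + D}$)
$- 2 x{\left(t{\left(4 \right)} \right)} \left(-5 - 5\right)^{2} = - 2 \frac{-5 - 2}{-5 + 1} \left(-5 - 5\right)^{2} = - 2 \frac{-5 - 2}{-4} \left(-10\right)^{2} = - 2 \left(\left(- \frac{1}{4}\right) \left(-7\right)\right) 100 = \left(-2\right) \frac{7}{4} \cdot 100 = \left(- \frac{7}{2}\right) 100 = -350$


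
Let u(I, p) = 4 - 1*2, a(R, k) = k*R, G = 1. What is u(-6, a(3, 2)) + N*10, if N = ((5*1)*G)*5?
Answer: 252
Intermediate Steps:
a(R, k) = R*k
N = 25 (N = ((5*1)*1)*5 = (5*1)*5 = 5*5 = 25)
u(I, p) = 2 (u(I, p) = 4 - 2 = 2)
u(-6, a(3, 2)) + N*10 = 2 + 25*10 = 2 + 250 = 252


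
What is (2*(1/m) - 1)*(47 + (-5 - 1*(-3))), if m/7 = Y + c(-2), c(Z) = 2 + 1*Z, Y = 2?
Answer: -270/7 ≈ -38.571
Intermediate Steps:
c(Z) = 2 + Z
m = 14 (m = 7*(2 + (2 - 2)) = 7*(2 + 0) = 7*2 = 14)
(2*(1/m) - 1)*(47 + (-5 - 1*(-3))) = (2*(1/14) - 1)*(47 + (-5 - 1*(-3))) = (2*(1*(1/14)) - 1)*(47 + (-5 + 3)) = (2*(1/14) - 1)*(47 - 2) = (1/7 - 1)*45 = -6/7*45 = -270/7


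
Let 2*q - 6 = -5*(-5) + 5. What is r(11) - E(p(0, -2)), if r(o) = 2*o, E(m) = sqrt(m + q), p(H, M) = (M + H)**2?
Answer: 22 - sqrt(22) ≈ 17.310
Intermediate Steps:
p(H, M) = (H + M)**2
q = 18 (q = 3 + (-5*(-5) + 5)/2 = 3 + (25 + 5)/2 = 3 + (1/2)*30 = 3 + 15 = 18)
E(m) = sqrt(18 + m) (E(m) = sqrt(m + 18) = sqrt(18 + m))
r(11) - E(p(0, -2)) = 2*11 - sqrt(18 + (0 - 2)**2) = 22 - sqrt(18 + (-2)**2) = 22 - sqrt(18 + 4) = 22 - sqrt(22)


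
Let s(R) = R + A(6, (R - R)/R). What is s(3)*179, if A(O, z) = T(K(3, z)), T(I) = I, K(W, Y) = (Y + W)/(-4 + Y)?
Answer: 1611/4 ≈ 402.75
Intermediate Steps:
K(W, Y) = (W + Y)/(-4 + Y)
A(O, z) = (3 + z)/(-4 + z)
s(R) = -¾ + R (s(R) = R + (3 + (R - R)/R)/(-4 + (R - R)/R) = R + (3 + 0/R)/(-4 + 0/R) = R + (3 + 0)/(-4 + 0) = R + 3/(-4) = R - ¼*3 = R - ¾ = -¾ + R)
s(3)*179 = (-¾ + 3)*179 = (9/4)*179 = 1611/4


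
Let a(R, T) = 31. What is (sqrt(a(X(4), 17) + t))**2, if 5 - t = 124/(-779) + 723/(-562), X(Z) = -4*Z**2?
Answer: 16393633/437798 ≈ 37.446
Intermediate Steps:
t = 2821895/437798 (t = 5 - (124/(-779) + 723/(-562)) = 5 - (124*(-1/779) + 723*(-1/562)) = 5 - (-124/779 - 723/562) = 5 - 1*(-632905/437798) = 5 + 632905/437798 = 2821895/437798 ≈ 6.4457)
(sqrt(a(X(4), 17) + t))**2 = (sqrt(31 + 2821895/437798))**2 = (sqrt(16393633/437798))**2 = (sqrt(7177099740134)/437798)**2 = 16393633/437798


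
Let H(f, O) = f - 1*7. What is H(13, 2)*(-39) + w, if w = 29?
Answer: -205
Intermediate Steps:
H(f, O) = -7 + f (H(f, O) = f - 7 = -7 + f)
H(13, 2)*(-39) + w = (-7 + 13)*(-39) + 29 = 6*(-39) + 29 = -234 + 29 = -205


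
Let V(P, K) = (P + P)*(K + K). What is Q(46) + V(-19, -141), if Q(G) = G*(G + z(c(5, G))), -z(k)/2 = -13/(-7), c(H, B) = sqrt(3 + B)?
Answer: 88628/7 ≈ 12661.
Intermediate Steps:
z(k) = -26/7 (z(k) = -(-26)/(-7) = -(-26)*(-1)/7 = -2*13/7 = -26/7)
Q(G) = G*(-26/7 + G) (Q(G) = G*(G - 26/7) = G*(-26/7 + G))
V(P, K) = 4*K*P (V(P, K) = (2*P)*(2*K) = 4*K*P)
Q(46) + V(-19, -141) = (1/7)*46*(-26 + 7*46) + 4*(-141)*(-19) = (1/7)*46*(-26 + 322) + 10716 = (1/7)*46*296 + 10716 = 13616/7 + 10716 = 88628/7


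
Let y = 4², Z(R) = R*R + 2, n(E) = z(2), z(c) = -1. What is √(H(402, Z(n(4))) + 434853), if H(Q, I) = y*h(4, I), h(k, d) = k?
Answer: √434917 ≈ 659.48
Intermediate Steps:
n(E) = -1
Z(R) = 2 + R² (Z(R) = R² + 2 = 2 + R²)
y = 16
H(Q, I) = 64 (H(Q, I) = 16*4 = 64)
√(H(402, Z(n(4))) + 434853) = √(64 + 434853) = √434917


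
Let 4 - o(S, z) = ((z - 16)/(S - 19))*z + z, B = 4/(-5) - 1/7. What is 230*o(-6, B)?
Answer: 7863424/6125 ≈ 1283.8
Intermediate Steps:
B = -33/35 (B = 4*(-⅕) - 1*⅐ = -⅘ - ⅐ = -33/35 ≈ -0.94286)
o(S, z) = 4 - z - z*(-16 + z)/(-19 + S) (o(S, z) = 4 - (((z - 16)/(S - 19))*z + z) = 4 - (((-16 + z)/(-19 + S))*z + z) = 4 - (z*(-16 + z)/(-19 + S) + z) = 4 - (z + z*(-16 + z)/(-19 + S)) = 4 + (-z - z*(-16 + z)/(-19 + S)) = 4 - z - z*(-16 + z)/(-19 + S))
230*o(-6, B) = 230*((-76 - (-33/35)² + 4*(-6) + 35*(-33/35) - 1*(-6)*(-33/35))/(-19 - 6)) = 230*((-76 - 1*1089/1225 - 24 - 33 - 198/35)/(-25)) = 230*(-(-76 - 1089/1225 - 24 - 33 - 198/35)/25) = 230*(-1/25*(-170944/1225)) = 230*(170944/30625) = 7863424/6125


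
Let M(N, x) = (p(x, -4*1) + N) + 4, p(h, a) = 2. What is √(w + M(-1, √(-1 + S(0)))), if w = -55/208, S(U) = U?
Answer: √12805/52 ≈ 2.1761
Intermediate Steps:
w = -55/208 (w = -55*1/208 = -55/208 ≈ -0.26442)
M(N, x) = 6 + N (M(N, x) = (2 + N) + 4 = 6 + N)
√(w + M(-1, √(-1 + S(0)))) = √(-55/208 + (6 - 1)) = √(-55/208 + 5) = √(985/208) = √12805/52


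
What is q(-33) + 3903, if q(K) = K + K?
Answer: 3837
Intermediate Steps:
q(K) = 2*K
q(-33) + 3903 = 2*(-33) + 3903 = -66 + 3903 = 3837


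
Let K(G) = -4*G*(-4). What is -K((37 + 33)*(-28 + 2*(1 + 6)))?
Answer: 15680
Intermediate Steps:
K(G) = 16*G
-K((37 + 33)*(-28 + 2*(1 + 6))) = -16*(37 + 33)*(-28 + 2*(1 + 6)) = -16*70*(-28 + 2*7) = -16*70*(-28 + 14) = -16*70*(-14) = -16*(-980) = -1*(-15680) = 15680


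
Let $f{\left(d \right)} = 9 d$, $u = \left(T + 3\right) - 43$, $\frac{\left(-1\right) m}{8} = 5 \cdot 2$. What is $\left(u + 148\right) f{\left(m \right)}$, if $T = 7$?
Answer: $-82800$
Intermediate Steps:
$m = -80$ ($m = - 8 \cdot 5 \cdot 2 = \left(-8\right) 10 = -80$)
$u = -33$ ($u = \left(7 + 3\right) - 43 = 10 - 43 = -33$)
$\left(u + 148\right) f{\left(m \right)} = \left(-33 + 148\right) 9 \left(-80\right) = 115 \left(-720\right) = -82800$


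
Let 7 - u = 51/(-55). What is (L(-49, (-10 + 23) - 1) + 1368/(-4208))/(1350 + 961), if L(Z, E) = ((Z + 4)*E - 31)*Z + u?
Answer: 809652401/66857230 ≈ 12.110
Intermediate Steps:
u = 436/55 (u = 7 - 51/(-55) = 7 - 51*(-1)/55 = 7 - 1*(-51/55) = 7 + 51/55 = 436/55 ≈ 7.9273)
L(Z, E) = 436/55 + Z*(-31 + E*(4 + Z)) (L(Z, E) = ((Z + 4)*E - 31)*Z + 436/55 = ((4 + Z)*E - 31)*Z + 436/55 = (E*(4 + Z) - 31)*Z + 436/55 = (-31 + E*(4 + Z))*Z + 436/55 = Z*(-31 + E*(4 + Z)) + 436/55 = 436/55 + Z*(-31 + E*(4 + Z)))
(L(-49, (-10 + 23) - 1) + 1368/(-4208))/(1350 + 961) = ((436/55 - 31*(-49) + ((-10 + 23) - 1)*(-49)**2 + 4*((-10 + 23) - 1)*(-49)) + 1368/(-4208))/(1350 + 961) = ((436/55 + 1519 + (13 - 1)*2401 + 4*(13 - 1)*(-49)) + 1368*(-1/4208))/2311 = ((436/55 + 1519 + 12*2401 + 4*12*(-49)) - 171/526)*(1/2311) = ((436/55 + 1519 + 28812 - 2352) - 171/526)*(1/2311) = (1539281/55 - 171/526)*(1/2311) = (809652401/28930)*(1/2311) = 809652401/66857230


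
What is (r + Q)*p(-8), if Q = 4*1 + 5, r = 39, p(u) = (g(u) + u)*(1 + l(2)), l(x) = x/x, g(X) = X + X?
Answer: -2304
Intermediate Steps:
g(X) = 2*X
l(x) = 1
p(u) = 6*u (p(u) = (2*u + u)*(1 + 1) = (3*u)*2 = 6*u)
Q = 9 (Q = 4 + 5 = 9)
(r + Q)*p(-8) = (39 + 9)*(6*(-8)) = 48*(-48) = -2304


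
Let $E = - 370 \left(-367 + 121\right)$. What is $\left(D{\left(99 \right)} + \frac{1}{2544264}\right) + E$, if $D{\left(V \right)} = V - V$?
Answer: $\frac{231578909281}{2544264} \approx 91020.0$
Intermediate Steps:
$D{\left(V \right)} = 0$
$E = 91020$ ($E = \left(-370\right) \left(-246\right) = 91020$)
$\left(D{\left(99 \right)} + \frac{1}{2544264}\right) + E = \left(0 + \frac{1}{2544264}\right) + 91020 = \frac{1}{2544264} + 91020 = \frac{231578909281}{2544264}$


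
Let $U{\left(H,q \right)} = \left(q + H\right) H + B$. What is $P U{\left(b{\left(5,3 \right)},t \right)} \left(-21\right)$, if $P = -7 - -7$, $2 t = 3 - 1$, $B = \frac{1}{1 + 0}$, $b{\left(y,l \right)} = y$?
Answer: $0$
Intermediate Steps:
$B = 1$ ($B = 1^{-1} = 1$)
$t = 1$ ($t = \frac{3 - 1}{2} = \frac{1}{2} \cdot 2 = 1$)
$U{\left(H,q \right)} = 1 + H \left(H + q\right)$ ($U{\left(H,q \right)} = \left(q + H\right) H + 1 = \left(H + q\right) H + 1 = H \left(H + q\right) + 1 = 1 + H \left(H + q\right)$)
$P = 0$ ($P = -7 + 7 = 0$)
$P U{\left(b{\left(5,3 \right)},t \right)} \left(-21\right) = 0 \left(1 + 5^{2} + 5 \cdot 1\right) \left(-21\right) = 0 \left(1 + 25 + 5\right) \left(-21\right) = 0 \cdot 31 \left(-21\right) = 0 \left(-21\right) = 0$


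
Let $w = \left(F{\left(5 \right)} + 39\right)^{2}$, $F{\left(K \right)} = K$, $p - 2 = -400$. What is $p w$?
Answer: $-770528$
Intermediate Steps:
$p = -398$ ($p = 2 - 400 = -398$)
$w = 1936$ ($w = \left(5 + 39\right)^{2} = 44^{2} = 1936$)
$p w = \left(-398\right) 1936 = -770528$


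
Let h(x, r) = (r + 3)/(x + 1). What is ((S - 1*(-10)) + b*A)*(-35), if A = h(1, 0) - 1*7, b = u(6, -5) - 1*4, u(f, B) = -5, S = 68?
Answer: -8925/2 ≈ -4462.5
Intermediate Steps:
h(x, r) = (3 + r)/(1 + x)
b = -9 (b = -5 - 1*4 = -5 - 4 = -9)
A = -11/2 (A = (3 + 0)/(1 + 1) - 1*7 = 3/2 - 7 = -11/2 ≈ -5.5000)
((S - 1*(-10)) + b*A)*(-35) = ((68 - 1*(-10)) - 9*(-11/2))*(-35) = ((68 + 10) + 99/2)*(-35) = (78 + 99/2)*(-35) = (255/2)*(-35) = -8925/2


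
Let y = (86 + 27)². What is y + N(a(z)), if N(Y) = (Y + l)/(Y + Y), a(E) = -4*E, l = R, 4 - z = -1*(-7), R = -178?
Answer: 153145/12 ≈ 12762.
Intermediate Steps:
z = -3 (z = 4 - (-1)*(-7) = 4 - 1*7 = 4 - 7 = -3)
l = -178
y = 12769 (y = 113² = 12769)
N(Y) = (-178 + Y)/(2*Y) (N(Y) = (Y - 178)/(Y + Y) = (-178 + Y)/((2*Y)) = (-178 + Y)*(1/(2*Y)) = (-178 + Y)/(2*Y))
y + N(a(z)) = 12769 + (-178 - 4*(-3))/(2*((-4*(-3)))) = 12769 + (½)*(-178 + 12)/12 = 12769 + (½)*(1/12)*(-166) = 12769 - 83/12 = 153145/12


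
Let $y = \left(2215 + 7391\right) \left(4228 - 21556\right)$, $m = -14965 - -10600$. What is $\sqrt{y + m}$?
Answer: $3 i \sqrt{18495237} \approx 12902.0 i$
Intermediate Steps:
$m = -4365$ ($m = -14965 + 10600 = -4365$)
$y = -166452768$ ($y = 9606 \left(-17328\right) = -166452768$)
$\sqrt{y + m} = \sqrt{-166452768 - 4365} = \sqrt{-166457133} = 3 i \sqrt{18495237}$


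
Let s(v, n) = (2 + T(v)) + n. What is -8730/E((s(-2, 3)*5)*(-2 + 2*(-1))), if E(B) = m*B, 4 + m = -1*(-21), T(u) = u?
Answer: 291/34 ≈ 8.5588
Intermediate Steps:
s(v, n) = 2 + n + v (s(v, n) = (2 + v) + n = 2 + n + v)
m = 17 (m = -4 - 1*(-21) = -4 + 21 = 17)
E(B) = 17*B
-8730/E((s(-2, 3)*5)*(-2 + 2*(-1))) = -8730*1/(85*(-2 + 2*(-1))*(2 + 3 - 2)) = -8730*1/(255*(-2 - 2)) = -8730/(17*(15*(-4))) = -8730/(17*(-60)) = -8730/(-1020) = -8730*(-1/1020) = 291/34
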